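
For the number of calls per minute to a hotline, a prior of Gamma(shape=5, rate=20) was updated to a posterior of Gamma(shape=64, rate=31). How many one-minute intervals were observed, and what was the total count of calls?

n = 11 one-minute intervals with total 59 calls

A Gamma(α, β) prior (rate parametrization) on a Poisson rate with n observations summing to S gives posterior Gamma(α+S, β+n).
Matching: Σxᵢ = 64 − 5 = 59 and n = 31 − 20 = 11.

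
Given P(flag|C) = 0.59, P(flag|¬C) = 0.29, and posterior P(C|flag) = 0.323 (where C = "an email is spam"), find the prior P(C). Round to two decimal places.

In odds form, posterior odds = prior odds × likelihood ratio, so prior odds = posterior odds ÷ LR.
Posterior odds = 0.323/(1−0.323) = 0.4771. LR = 0.59/0.29 = 2.0345.
Prior odds = 0.4771/2.0345 = 0.2345, so P(C) = 0.2345/(1+0.2345) ≈ 0.19.

P(C) = 0.19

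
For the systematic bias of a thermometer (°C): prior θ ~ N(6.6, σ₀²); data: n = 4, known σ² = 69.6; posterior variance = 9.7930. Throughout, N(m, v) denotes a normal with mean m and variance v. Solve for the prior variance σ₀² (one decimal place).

σ₀² = 22.4

For the Normal–Normal model with known σ², precisions add: τ_n = τ₀ + n/σ².
So 1/σ₀² = 1/9.7930 − 4/69.6 = 0.102114 − 0.057471 = 0.044643.
Hence σ₀² = 1/0.044643 ≈ 22.4.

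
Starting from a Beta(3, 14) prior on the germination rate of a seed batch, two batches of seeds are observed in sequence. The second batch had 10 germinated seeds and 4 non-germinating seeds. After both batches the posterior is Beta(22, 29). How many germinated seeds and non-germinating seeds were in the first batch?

Because Beta–binomial updating is additive in the counts, the combined data contributed (α_post−α_prior, β_post−β_prior) successes and failures.
Total across both batches: 22−3=19 germinated seeds, 29−14=15 non-germinating seeds.
Subtract the second batch: 19−10=9 germinated seeds and 15−4=11 non-germinating seeds.

9 germinated seeds and 11 non-germinating seeds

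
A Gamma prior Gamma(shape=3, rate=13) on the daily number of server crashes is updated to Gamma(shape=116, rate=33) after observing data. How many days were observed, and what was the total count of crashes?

A Gamma(α, β) prior (rate parametrization) on a Poisson rate with n observations summing to S gives posterior Gamma(α+S, β+n).
Matching: Σxᵢ = 116 − 3 = 113 and n = 33 − 13 = 20.

n = 20 days with total 113 crashes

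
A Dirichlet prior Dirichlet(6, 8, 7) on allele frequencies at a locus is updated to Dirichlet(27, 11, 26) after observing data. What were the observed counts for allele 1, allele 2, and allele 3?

counts (21, 3, 19)

For a Dirichlet(α) prior with multinomial counts c, the posterior is Dirichlet(α + c) componentwise.
Counts are posterior − prior componentwise: 27−6=21, 11−8=3, 26−7=19.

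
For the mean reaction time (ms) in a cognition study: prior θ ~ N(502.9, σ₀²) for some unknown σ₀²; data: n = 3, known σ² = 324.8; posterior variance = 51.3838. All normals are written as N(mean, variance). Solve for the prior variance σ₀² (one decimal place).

σ₀² = 97.8

For the Normal–Normal model with known σ², precisions add: τ_n = τ₀ + n/σ².
So 1/σ₀² = 1/51.3838 − 3/324.8 = 0.019461 − 0.009236 = 0.010225.
Hence σ₀² = 1/0.010225 ≈ 97.8.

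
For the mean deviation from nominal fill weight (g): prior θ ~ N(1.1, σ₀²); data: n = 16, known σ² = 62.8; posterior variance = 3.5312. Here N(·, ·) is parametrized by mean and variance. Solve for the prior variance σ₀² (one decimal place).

For the Normal–Normal model with known σ², precisions add: τ_n = τ₀ + n/σ².
So 1/σ₀² = 1/3.5312 − 16/62.8 = 0.283190 − 0.254777 = 0.028413.
Hence σ₀² = 1/0.028413 ≈ 35.2.

σ₀² = 35.2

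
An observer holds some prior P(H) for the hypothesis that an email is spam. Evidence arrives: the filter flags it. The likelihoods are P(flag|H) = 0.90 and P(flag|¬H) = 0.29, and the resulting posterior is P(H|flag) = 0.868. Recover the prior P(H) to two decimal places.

In odds form, posterior odds = prior odds × likelihood ratio, so prior odds = posterior odds ÷ LR.
Posterior odds = 0.868/(1−0.868) = 6.5758. LR = 0.90/0.29 = 3.1034.
Prior odds = 6.5758/3.1034 = 2.1189, so P(H) = 2.1189/(1+2.1189) ≈ 0.68.

P(H) = 0.68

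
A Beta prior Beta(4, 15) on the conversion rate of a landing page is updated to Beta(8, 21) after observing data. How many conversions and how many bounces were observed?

4 conversions and 6 bounces

Under Beta–binomial conjugacy the posterior parameters are (a+s, b+f).
Match parameters: s=8−4=4, f=21−15=6.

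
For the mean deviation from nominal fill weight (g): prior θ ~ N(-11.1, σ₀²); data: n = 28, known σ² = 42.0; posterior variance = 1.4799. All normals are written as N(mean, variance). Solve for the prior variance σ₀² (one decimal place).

σ₀² = 110.4

Posterior precision equals prior precision plus data precision: 1/σ_n² = 1/σ₀² + n/σ².
So 1/σ₀² = 1/1.4799 − 28/42.0 = 0.675721 − 0.666667 = 0.009054.
Hence σ₀² = 1/0.009054 ≈ 110.4.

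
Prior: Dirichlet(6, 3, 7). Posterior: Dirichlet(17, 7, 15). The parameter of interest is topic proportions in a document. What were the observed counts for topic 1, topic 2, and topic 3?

For a Dirichlet(α) prior with multinomial counts c, the posterior is Dirichlet(α + c) componentwise.
Counts are posterior − prior componentwise: 17−6=11, 7−3=4, 15−7=8.

counts (11, 4, 8)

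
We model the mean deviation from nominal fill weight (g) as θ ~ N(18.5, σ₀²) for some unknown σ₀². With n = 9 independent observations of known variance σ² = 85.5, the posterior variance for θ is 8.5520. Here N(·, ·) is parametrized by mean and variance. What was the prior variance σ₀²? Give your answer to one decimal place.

σ₀² = 85.7

For the Normal–Normal model with known σ², precisions add: τ_n = τ₀ + n/σ².
So 1/σ₀² = 1/8.5520 − 9/85.5 = 0.116932 − 0.105263 = 0.011669.
Hence σ₀² = 1/0.011669 ≈ 85.7.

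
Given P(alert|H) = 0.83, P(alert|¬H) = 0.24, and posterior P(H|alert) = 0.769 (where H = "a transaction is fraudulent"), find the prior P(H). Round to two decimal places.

P(H) = 0.49

In odds form, posterior odds = prior odds × likelihood ratio, so prior odds = posterior odds ÷ LR.
Posterior odds = 0.769/(1−0.769) = 3.3290. LR = 0.83/0.24 = 3.4583.
Prior odds = 3.3290/3.4583 = 0.9626, so P(H) = 0.9626/(1+0.9626) ≈ 0.49.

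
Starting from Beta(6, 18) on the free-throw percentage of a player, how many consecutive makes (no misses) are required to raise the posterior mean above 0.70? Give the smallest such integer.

k = 37

After k makes and 0 misses the posterior is Beta(6+k, 18), with mean (6+k)/(6+18+k).
Set (6+k)/(24+k) > 0.70 and solve: k > (0.70·24 − 6)/(1 − 0.70) = 36.000.
The smallest integer exceeding 36.000 is 37.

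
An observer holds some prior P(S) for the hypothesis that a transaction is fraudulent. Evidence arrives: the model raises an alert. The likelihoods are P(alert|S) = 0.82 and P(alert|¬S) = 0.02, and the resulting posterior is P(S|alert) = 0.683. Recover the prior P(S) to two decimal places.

In odds form, posterior odds = prior odds × likelihood ratio, so prior odds = posterior odds ÷ LR.
Posterior odds = 0.683/(1−0.683) = 2.1546. LR = 0.82/0.02 = 41.0000.
Prior odds = 2.1546/41.0000 = 0.0526, so P(S) = 0.0526/(1+0.0526) ≈ 0.05.

P(S) = 0.05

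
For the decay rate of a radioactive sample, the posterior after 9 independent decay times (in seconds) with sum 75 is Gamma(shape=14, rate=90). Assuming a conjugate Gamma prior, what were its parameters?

Gamma(shape=5, rate=15)

Gamma–exponential conjugacy: posterior shape = α + n, posterior rate = β + Σtᵢ.
So α = 14 − 9 = 5 and β = 90 − 75 = 15.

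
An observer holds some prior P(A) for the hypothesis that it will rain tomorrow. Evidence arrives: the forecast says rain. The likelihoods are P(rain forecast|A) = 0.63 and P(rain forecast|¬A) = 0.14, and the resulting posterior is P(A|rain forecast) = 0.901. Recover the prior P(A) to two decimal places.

Bayes' rule in odds form gives O(A|E) = O(A)·[P(E|A)/P(E|¬A)], hence O(A) = O(A|E)/LR.
Posterior odds = 0.901/(1−0.901) = 9.1010. LR = 0.63/0.14 = 4.5000.
Prior odds = 9.1010/4.5000 = 2.0224, so P(A) = 2.0224/(1+2.0224) ≈ 0.67.

P(A) = 0.67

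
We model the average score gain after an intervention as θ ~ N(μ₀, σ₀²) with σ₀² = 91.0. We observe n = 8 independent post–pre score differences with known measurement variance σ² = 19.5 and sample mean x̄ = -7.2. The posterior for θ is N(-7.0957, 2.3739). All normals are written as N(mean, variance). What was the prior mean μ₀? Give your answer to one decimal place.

μ₀ = -3.2

With known observation variance, the Normal–Normal posterior has precision τ_n = τ₀ + n/σ² and mean μ_n = (τ₀μ₀ + (n/σ²)x̄)/τ_n.
Here τ₀ = 1/91.0 = 0.010989 and τ_data = 8/19.5 = 0.410256, so τ_n = 0.421245.
Rearranging for μ₀: μ₀ = (μ_n·τ_n − τ_data·x̄)/τ₀ = (-7.0957·0.421245 − 0.410256·-7.2) / 0.010989 = -0.035185/0.010989 ≈ -3.2.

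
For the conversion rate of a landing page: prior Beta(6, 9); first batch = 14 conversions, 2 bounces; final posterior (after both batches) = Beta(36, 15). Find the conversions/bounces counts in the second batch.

Because Beta–binomial updating is additive in the counts, the combined data contributed (α_post−α_prior, β_post−β_prior) successes and failures.
Total across both batches: 36−6=30 conversions, 15−9=6 bounces.
Subtract the first batch: 30−14=16 conversions and 6−2=4 bounces.

16 conversions and 4 bounces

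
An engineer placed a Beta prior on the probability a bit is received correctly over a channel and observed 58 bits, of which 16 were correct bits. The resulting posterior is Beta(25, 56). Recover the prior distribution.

Beta(9, 14)

A Beta(α, β) prior with s successes and f failures in binomial data gives a Beta(α+s, β+f) posterior.
Subtract the data counts: 25−16=9, 56−42=14.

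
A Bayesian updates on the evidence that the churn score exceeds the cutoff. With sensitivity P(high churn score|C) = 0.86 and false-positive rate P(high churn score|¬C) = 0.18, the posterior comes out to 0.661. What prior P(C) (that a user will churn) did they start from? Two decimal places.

P(C) = 0.29

In odds form, posterior odds = prior odds × likelihood ratio, so prior odds = posterior odds ÷ LR.
Posterior odds = 0.661/(1−0.661) = 1.9499. LR = 0.86/0.18 = 4.7778.
Prior odds = 1.9499/4.7778 = 0.4081, so P(C) = 0.4081/(1+0.4081) ≈ 0.29.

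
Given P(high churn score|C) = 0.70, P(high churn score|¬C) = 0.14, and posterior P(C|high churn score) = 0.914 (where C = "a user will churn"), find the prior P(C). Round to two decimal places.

P(C) = 0.68

Bayes' rule in odds form gives O(C|E) = O(C)·[P(E|C)/P(E|¬C)], hence O(C) = O(C|E)/LR.
Posterior odds = 0.914/(1−0.914) = 10.6279. LR = 0.70/0.14 = 5.0000.
Prior odds = 10.6279/5.0000 = 2.1256, so P(C) = 2.1256/(1+2.1256) ≈ 0.68.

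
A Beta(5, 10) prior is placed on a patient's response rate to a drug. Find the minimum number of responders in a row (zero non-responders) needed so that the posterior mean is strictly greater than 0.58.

After k responders and 0 non-responders the posterior is Beta(5+k, 10), with mean (5+k)/(5+10+k).
Set (5+k)/(15+k) > 0.58 and solve: k > (0.58·15 − 5)/(1 − 0.58) = 8.810.
The smallest integer exceeding 8.810 is 9.

k = 9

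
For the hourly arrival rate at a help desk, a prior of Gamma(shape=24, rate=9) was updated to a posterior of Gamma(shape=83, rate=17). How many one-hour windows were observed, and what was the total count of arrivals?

n = 8 one-hour windows with total 59 arrivals

Gamma–Poisson conjugacy: posterior shape = α + Σxᵢ, posterior rate = β + n.
Matching: Σxᵢ = 83 − 24 = 59 and n = 17 − 9 = 8.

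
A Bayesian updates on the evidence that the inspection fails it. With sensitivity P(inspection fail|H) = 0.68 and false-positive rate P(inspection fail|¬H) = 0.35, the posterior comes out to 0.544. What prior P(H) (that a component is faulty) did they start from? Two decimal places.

P(H) = 0.38

Bayes' rule in odds form gives O(H|E) = O(H)·[P(E|H)/P(E|¬H)], hence O(H) = O(H|E)/LR.
Posterior odds = 0.544/(1−0.544) = 1.1930. LR = 0.68/0.35 = 1.9429.
Prior odds = 1.1930/1.9429 = 0.6140, so P(H) = 0.6140/(1+0.6140) ≈ 0.38.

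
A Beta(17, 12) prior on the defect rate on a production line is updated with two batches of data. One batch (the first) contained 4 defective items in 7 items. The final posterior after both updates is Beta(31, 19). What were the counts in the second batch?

Sequential conjugate updates are equivalent to a single update on the pooled data, so total successes = posterior α − prior α and total failures = posterior β − prior β.
Total across both batches: 31−17=14 defective items, 19−12=7 good items.
Subtract the first batch: 14−4=10 defective items and 7−3=4 good items.

10 defective items and 4 good items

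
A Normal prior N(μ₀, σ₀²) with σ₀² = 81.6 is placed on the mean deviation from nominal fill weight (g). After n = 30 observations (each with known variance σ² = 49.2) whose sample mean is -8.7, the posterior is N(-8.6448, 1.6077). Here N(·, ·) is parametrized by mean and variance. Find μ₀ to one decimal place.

With known observation variance, the Normal–Normal posterior has precision τ_n = τ₀ + n/σ² and mean μ_n = (τ₀μ₀ + (n/σ²)x̄)/τ_n.
Here τ₀ = 1/81.6 = 0.012255 and τ_data = 30/49.2 = 0.609756, so τ_n = 0.622011.
Rearranging for μ₀: μ₀ = (μ_n·τ_n − τ_data·x̄)/τ₀ = (-8.6448·0.622011 − 0.609756·-8.7) / 0.012255 = -0.072283/0.012255 ≈ -5.9.

μ₀ = -5.9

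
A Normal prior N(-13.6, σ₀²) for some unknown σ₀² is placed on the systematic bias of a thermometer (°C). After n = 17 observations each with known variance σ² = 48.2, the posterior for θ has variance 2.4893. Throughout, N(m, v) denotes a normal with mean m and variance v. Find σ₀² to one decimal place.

Posterior precision equals prior precision plus data precision: 1/σ_n² = 1/σ₀² + n/σ².
So 1/σ₀² = 1/2.4893 − 17/48.2 = 0.401719 − 0.352697 = 0.049022.
Hence σ₀² = 1/0.049022 ≈ 20.4.

σ₀² = 20.4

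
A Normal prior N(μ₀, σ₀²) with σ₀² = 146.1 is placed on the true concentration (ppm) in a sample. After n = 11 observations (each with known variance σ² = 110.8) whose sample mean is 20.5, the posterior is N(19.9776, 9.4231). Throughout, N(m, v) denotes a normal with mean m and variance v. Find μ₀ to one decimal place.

With known observation variance, the Normal–Normal posterior has precision τ_n = τ₀ + n/σ² and mean μ_n = (τ₀μ₀ + (n/σ²)x̄)/τ_n.
Here τ₀ = 1/146.1 = 0.006845 and τ_data = 11/110.8 = 0.099278, so τ_n = 0.106123.
Rearranging for μ₀: μ₀ = (μ_n·τ_n − τ_data·x̄)/τ₀ = (19.9776·0.106123 − 0.099278·20.5) / 0.006845 = 0.084884/0.006845 ≈ 12.4.

μ₀ = 12.4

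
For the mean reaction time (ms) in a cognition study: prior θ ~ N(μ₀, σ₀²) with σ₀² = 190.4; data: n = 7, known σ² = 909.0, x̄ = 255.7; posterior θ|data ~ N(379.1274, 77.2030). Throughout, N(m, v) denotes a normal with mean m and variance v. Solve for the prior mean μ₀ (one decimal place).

μ₀ = 560.1

The posterior mean is a precision-weighted average: μ_n = (τ₀μ₀ + τ_data·x̄)/(τ₀+τ_data), with τ₀=1/σ₀² and τ_data=n/σ².
Here τ₀ = 1/190.4 = 0.005252 and τ_data = 7/909.0 = 0.007701, so τ_n = 0.012953.
Rearranging for μ₀: μ₀ = (μ_n·τ_n − τ_data·x̄)/τ₀ = (379.1274·0.012953 − 0.007701·255.7) / 0.005252 = 2.941692/0.005252 ≈ 560.1.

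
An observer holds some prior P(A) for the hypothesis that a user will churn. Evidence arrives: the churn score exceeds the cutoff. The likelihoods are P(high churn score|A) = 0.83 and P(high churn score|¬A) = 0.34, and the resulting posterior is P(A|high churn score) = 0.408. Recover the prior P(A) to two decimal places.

In odds form, posterior odds = prior odds × likelihood ratio, so prior odds = posterior odds ÷ LR.
Posterior odds = 0.408/(1−0.408) = 0.6892. LR = 0.83/0.34 = 2.4412.
Prior odds = 0.6892/2.4412 = 0.2823, so P(A) = 0.2823/(1+0.2823) ≈ 0.22.

P(A) = 0.22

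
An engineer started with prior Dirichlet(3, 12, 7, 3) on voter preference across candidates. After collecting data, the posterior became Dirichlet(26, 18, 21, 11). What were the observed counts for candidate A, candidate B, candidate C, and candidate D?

For a Dirichlet(α) prior with multinomial counts c, the posterior is Dirichlet(α + c) componentwise.
Counts are posterior − prior componentwise: 26−3=23, 18−12=6, 21−7=14, 11−3=8.

counts (23, 6, 14, 8)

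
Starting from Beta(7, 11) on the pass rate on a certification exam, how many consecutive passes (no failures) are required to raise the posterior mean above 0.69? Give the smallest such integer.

k = 18

After k passes and 0 failures the posterior is Beta(7+k, 11), with mean (7+k)/(7+11+k).
Set (7+k)/(18+k) > 0.69 and solve: k > (0.69·18 − 7)/(1 − 0.69) = 17.484.
The smallest integer exceeding 17.484 is 18, and checking k=18: (25)/(36) = 0.6944 > 0.69.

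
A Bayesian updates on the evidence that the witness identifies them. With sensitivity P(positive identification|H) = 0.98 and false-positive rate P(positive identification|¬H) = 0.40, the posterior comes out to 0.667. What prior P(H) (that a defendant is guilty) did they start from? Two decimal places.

In odds form, posterior odds = prior odds × likelihood ratio, so prior odds = posterior odds ÷ LR.
Posterior odds = 0.667/(1−0.667) = 2.0030. LR = 0.98/0.40 = 2.4500.
Prior odds = 2.0030/2.4500 = 0.8176, so P(H) = 0.8176/(1+0.8176) ≈ 0.45.

P(H) = 0.45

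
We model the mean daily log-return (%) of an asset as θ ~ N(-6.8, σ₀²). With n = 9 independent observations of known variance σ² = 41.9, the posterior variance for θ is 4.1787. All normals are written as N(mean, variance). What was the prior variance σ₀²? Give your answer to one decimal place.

Posterior precision equals prior precision plus data precision: 1/σ_n² = 1/σ₀² + n/σ².
So 1/σ₀² = 1/4.1787 − 9/41.9 = 0.239309 − 0.214797 = 0.024512.
Hence σ₀² = 1/0.024512 ≈ 40.8.

σ₀² = 40.8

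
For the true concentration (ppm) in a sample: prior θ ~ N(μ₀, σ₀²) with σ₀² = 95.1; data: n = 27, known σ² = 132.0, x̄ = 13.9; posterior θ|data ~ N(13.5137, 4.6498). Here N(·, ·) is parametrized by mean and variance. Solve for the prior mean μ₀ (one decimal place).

μ₀ = 6.0

With known observation variance, the Normal–Normal posterior has precision τ_n = τ₀ + n/σ² and mean μ_n = (τ₀μ₀ + (n/σ²)x̄)/τ_n.
Here τ₀ = 1/95.1 = 0.010515 and τ_data = 27/132.0 = 0.204545, so τ_n = 0.215060.
Rearranging for μ₀: μ₀ = (μ_n·τ_n − τ_data·x̄)/τ₀ = (13.5137·0.215060 − 0.204545·13.9) / 0.010515 = 0.063081/0.010515 ≈ 6.0.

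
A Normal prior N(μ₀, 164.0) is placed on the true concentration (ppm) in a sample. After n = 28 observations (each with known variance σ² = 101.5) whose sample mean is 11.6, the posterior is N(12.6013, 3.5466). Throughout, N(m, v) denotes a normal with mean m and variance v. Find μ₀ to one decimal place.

The posterior mean is a precision-weighted average: μ_n = (τ₀μ₀ + τ_data·x̄)/(τ₀+τ_data), with τ₀=1/σ₀² and τ_data=n/σ².
Here τ₀ = 1/164.0 = 0.006098 and τ_data = 28/101.5 = 0.275862, so τ_n = 0.281960.
Rearranging for μ₀: μ₀ = (μ_n·τ_n − τ_data·x̄)/τ₀ = (12.6013·0.281960 − 0.275862·11.6) / 0.006098 = 0.353063/0.006098 ≈ 57.9.

μ₀ = 57.9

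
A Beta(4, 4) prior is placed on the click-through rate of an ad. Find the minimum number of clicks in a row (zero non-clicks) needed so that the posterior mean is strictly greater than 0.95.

After k clicks and 0 non-clicks the posterior is Beta(4+k, 4), with mean (4+k)/(4+4+k).
Set (4+k)/(8+k) > 0.95 and solve: k > (0.95·8 − 4)/(1 − 0.95) = 72.000.
The smallest integer exceeding 72.000 is 73.

k = 73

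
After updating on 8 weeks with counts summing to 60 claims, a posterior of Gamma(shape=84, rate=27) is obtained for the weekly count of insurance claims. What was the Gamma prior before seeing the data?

A Gamma(α, β) prior (rate parametrization) on a Poisson rate with n observations summing to S gives posterior Gamma(α+S, β+n).
So α = 84 − 60 = 24 and β = 27 − 8 = 19.

Gamma(shape=24, rate=19)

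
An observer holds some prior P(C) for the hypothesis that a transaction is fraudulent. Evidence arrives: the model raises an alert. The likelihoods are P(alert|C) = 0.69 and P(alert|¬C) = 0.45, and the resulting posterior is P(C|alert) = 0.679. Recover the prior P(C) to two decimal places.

Bayes' rule in odds form gives O(C|E) = O(C)·[P(E|C)/P(E|¬C)], hence O(C) = O(C|E)/LR.
Posterior odds = 0.679/(1−0.679) = 2.1153. LR = 0.69/0.45 = 1.5333.
Prior odds = 2.1153/1.5333 = 1.3796, so P(C) = 1.3796/(1+1.3796) ≈ 0.58.

P(C) = 0.58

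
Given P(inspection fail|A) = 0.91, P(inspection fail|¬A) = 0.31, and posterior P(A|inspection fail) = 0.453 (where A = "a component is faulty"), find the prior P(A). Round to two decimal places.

Bayes' rule in odds form gives O(A|E) = O(A)·[P(E|A)/P(E|¬A)], hence O(A) = O(A|E)/LR.
Posterior odds = 0.453/(1−0.453) = 0.8282. LR = 0.91/0.31 = 2.9355.
Prior odds = 0.8282/2.9355 = 0.2821, so P(A) = 0.2821/(1+0.2821) ≈ 0.22.

P(A) = 0.22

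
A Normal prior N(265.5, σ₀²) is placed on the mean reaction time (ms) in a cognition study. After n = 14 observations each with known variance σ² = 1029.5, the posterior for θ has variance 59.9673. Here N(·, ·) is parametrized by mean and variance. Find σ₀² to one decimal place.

For the Normal–Normal model with known σ², precisions add: τ_n = τ₀ + n/σ².
So 1/σ₀² = 1/59.9673 − 14/1029.5 = 0.016676 − 0.013599 = 0.003077.
Hence σ₀² = 1/0.003077 ≈ 325.0.

σ₀² = 325.0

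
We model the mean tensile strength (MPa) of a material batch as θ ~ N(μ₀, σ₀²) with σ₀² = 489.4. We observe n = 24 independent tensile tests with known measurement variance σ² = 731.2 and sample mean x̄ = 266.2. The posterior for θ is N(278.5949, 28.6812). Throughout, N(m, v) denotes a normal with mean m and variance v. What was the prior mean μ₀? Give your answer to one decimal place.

The posterior mean is a precision-weighted average: μ_n = (τ₀μ₀ + τ_data·x̄)/(τ₀+τ_data), with τ₀=1/σ₀² and τ_data=n/σ².
Here τ₀ = 1/489.4 = 0.002043 and τ_data = 24/731.2 = 0.032823, so τ_n = 0.034866.
Rearranging for μ₀: μ₀ = (μ_n·τ_n − τ_data·x̄)/τ₀ = (278.5949·0.034866 − 0.032823·266.2) / 0.002043 = 0.976007/0.002043 ≈ 477.7.

μ₀ = 477.7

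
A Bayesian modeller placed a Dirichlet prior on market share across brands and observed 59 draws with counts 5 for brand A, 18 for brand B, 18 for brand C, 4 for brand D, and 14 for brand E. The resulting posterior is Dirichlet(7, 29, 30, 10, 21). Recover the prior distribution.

For a Dirichlet(α) prior with multinomial counts c, the posterior is Dirichlet(α + c) componentwise.
Subtract each count from the matching posterior parameter: 7−5=2, 29−18=11, 30−18=12, 10−4=6, 21−14=7.

Dirichlet(2, 11, 12, 6, 7)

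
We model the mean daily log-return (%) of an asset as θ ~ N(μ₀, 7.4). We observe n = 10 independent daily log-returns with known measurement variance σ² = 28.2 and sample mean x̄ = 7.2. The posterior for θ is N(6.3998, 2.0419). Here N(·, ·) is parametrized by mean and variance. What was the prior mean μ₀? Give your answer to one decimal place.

μ₀ = 4.3

With known observation variance, the Normal–Normal posterior has precision τ_n = τ₀ + n/σ² and mean μ_n = (τ₀μ₀ + (n/σ²)x̄)/τ_n.
Here τ₀ = 1/7.4 = 0.135135 and τ_data = 10/28.2 = 0.354610, so τ_n = 0.489745.
Rearranging for μ₀: μ₀ = (μ_n·τ_n − τ_data·x̄)/τ₀ = (6.3998·0.489745 − 0.354610·7.2) / 0.135135 = 0.581078/0.135135 ≈ 4.3.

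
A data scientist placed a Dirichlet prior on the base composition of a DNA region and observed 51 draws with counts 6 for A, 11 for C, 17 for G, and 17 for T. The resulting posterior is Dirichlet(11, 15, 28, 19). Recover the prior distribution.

Dirichlet(5, 4, 11, 2)

For a Dirichlet(α) prior with multinomial counts c, the posterior is Dirichlet(α + c) componentwise.
Subtract each count from the matching posterior parameter: 11−6=5, 15−11=4, 28−17=11, 19−17=2.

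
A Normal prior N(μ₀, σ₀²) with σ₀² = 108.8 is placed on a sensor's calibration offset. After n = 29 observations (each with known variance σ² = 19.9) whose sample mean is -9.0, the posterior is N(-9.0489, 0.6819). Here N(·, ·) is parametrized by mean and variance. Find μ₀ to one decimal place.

The posterior mean is a precision-weighted average: μ_n = (τ₀μ₀ + τ_data·x̄)/(τ₀+τ_data), with τ₀=1/σ₀² and τ_data=n/σ².
Here τ₀ = 1/108.8 = 0.009191 and τ_data = 29/19.9 = 1.457286, so τ_n = 1.466477.
Rearranging for μ₀: μ₀ = (μ_n·τ_n − τ_data·x̄)/τ₀ = (-9.0489·1.466477 − 1.457286·-9.0) / 0.009191 = -0.154430/0.009191 ≈ -16.8.

μ₀ = -16.8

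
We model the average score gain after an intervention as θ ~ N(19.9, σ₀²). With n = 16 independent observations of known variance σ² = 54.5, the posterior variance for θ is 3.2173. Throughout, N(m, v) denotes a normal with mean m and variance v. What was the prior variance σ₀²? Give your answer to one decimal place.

Posterior precision equals prior precision plus data precision: 1/σ_n² = 1/σ₀² + n/σ².
So 1/σ₀² = 1/3.2173 − 16/54.5 = 0.310820 − 0.293578 = 0.017242.
Hence σ₀² = 1/0.017242 ≈ 58.0.

σ₀² = 58.0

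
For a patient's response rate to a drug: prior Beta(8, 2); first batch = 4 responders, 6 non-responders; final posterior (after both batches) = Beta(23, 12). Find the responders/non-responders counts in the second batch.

Because Beta–binomial updating is additive in the counts, the combined data contributed (α_post−α_prior, β_post−β_prior) successes and failures.
Total across both batches: 23−8=15 responders, 12−2=10 non-responders.
Subtract the first batch: 15−4=11 responders and 10−6=4 non-responders.

11 responders and 4 non-responders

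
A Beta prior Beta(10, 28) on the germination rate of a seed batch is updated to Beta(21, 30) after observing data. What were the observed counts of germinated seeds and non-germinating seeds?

11 germinated seeds and 2 non-germinating seeds

Beta is conjugate to the binomial likelihood: posterior = Beta(a+s, b+f).
So s = 21 − 10 = 11 and f = 30 − 28 = 2.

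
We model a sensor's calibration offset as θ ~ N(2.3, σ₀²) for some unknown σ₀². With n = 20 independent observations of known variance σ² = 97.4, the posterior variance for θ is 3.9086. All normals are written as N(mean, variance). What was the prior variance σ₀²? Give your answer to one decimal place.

σ₀² = 19.8

For the Normal–Normal model with known σ², precisions add: τ_n = τ₀ + n/σ².
So 1/σ₀² = 1/3.9086 − 20/97.4 = 0.255846 − 0.205339 = 0.050507.
Hence σ₀² = 1/0.050507 ≈ 19.8.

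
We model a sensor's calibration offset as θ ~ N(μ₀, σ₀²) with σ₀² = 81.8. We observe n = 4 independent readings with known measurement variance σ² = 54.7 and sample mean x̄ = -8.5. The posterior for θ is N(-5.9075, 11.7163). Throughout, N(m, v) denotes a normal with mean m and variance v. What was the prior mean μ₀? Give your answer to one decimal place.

μ₀ = 9.6

With known observation variance, the Normal–Normal posterior has precision τ_n = τ₀ + n/σ² and mean μ_n = (τ₀μ₀ + (n/σ²)x̄)/τ_n.
Here τ₀ = 1/81.8 = 0.012225 and τ_data = 4/54.7 = 0.073126, so τ_n = 0.085351.
Rearranging for μ₀: μ₀ = (μ_n·τ_n − τ_data·x̄)/τ₀ = (-5.9075·0.085351 − 0.073126·-8.5) / 0.012225 = 0.117360/0.012225 ≈ 9.6.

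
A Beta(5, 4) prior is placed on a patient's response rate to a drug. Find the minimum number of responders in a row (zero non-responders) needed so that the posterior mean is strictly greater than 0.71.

k = 5

After k responders and 0 non-responders the posterior is Beta(5+k, 4), with mean (5+k)/(5+4+k).
Set (5+k)/(9+k) > 0.71 and solve: k > (0.71·9 − 5)/(1 − 0.71) = 4.793.
The smallest integer exceeding 4.793 is 5.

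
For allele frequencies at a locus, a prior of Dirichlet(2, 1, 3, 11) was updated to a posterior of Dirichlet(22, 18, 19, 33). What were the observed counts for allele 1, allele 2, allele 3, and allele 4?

For a Dirichlet(α) prior with multinomial counts c, the posterior is Dirichlet(α + c) componentwise.
Counts are posterior − prior componentwise: 22−2=20, 18−1=17, 19−3=16, 33−11=22.

counts (20, 17, 16, 22)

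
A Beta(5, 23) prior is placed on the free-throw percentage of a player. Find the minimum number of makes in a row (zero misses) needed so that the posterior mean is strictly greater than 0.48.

k = 17

After k makes and 0 misses the posterior is Beta(5+k, 23), with mean (5+k)/(5+23+k).
Set (5+k)/(28+k) > 0.48 and solve: k > (0.48·28 − 5)/(1 − 0.48) = 16.231.
The smallest integer exceeding 16.231 is 17, and checking k=17: (22)/(45) = 0.4889 > 0.48.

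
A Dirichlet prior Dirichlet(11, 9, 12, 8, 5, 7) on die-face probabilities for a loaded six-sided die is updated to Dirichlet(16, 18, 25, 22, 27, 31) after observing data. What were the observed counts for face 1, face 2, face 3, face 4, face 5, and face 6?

For a Dirichlet(α) prior with multinomial counts c, the posterior is Dirichlet(α + c) componentwise.
Counts are posterior − prior componentwise: 16−11=5, 18−9=9, 25−12=13, 22−8=14, 27−5=22, 31−7=24.

counts (5, 9, 13, 14, 22, 24)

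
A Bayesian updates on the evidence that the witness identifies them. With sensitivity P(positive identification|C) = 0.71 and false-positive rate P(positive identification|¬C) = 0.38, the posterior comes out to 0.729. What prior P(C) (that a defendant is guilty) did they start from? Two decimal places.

P(C) = 0.59

Bayes' rule in odds form gives O(C|E) = O(C)·[P(E|C)/P(E|¬C)], hence O(C) = O(C|E)/LR.
Posterior odds = 0.729/(1−0.729) = 2.6900. LR = 0.71/0.38 = 1.8684.
Prior odds = 2.6900/1.8684 = 1.4397, so P(C) = 1.4397/(1+1.4397) ≈ 0.59.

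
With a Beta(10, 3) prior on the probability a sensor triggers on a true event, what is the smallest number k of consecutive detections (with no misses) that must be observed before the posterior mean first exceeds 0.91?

After k detections and 0 misses the posterior is Beta(10+k, 3), with mean (10+k)/(10+3+k).
Set (10+k)/(13+k) > 0.91 and solve: k > (0.91·13 − 10)/(1 − 0.91) = 20.333.
The smallest integer exceeding 20.333 is 21.

k = 21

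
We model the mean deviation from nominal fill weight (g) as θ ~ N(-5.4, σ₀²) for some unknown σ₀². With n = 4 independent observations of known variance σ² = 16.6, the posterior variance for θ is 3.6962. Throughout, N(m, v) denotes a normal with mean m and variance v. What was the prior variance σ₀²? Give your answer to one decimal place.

σ₀² = 33.8

For the Normal–Normal model with known σ², precisions add: τ_n = τ₀ + n/σ².
So 1/σ₀² = 1/3.6962 − 4/16.6 = 0.270548 − 0.240964 = 0.029584.
Hence σ₀² = 1/0.029584 ≈ 33.8.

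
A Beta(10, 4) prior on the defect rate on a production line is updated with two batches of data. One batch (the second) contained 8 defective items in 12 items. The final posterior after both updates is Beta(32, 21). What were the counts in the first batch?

14 defective items and 13 good items

Sequential conjugate updates are equivalent to a single update on the pooled data, so total successes = posterior α − prior α and total failures = posterior β − prior β.
Total across both batches: 32−10=22 defective items, 21−4=17 good items.
Subtract the second batch: 22−8=14 defective items and 17−4=13 good items.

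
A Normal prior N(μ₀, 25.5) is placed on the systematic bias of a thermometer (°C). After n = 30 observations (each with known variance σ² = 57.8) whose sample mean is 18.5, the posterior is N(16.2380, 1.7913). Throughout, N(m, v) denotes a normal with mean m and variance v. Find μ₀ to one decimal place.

μ₀ = -13.7

With known observation variance, the Normal–Normal posterior has precision τ_n = τ₀ + n/σ² and mean μ_n = (τ₀μ₀ + (n/σ²)x̄)/τ_n.
Here τ₀ = 1/25.5 = 0.039216 and τ_data = 30/57.8 = 0.519031, so τ_n = 0.558247.
Rearranging for μ₀: μ₀ = (μ_n·τ_n − τ_data·x̄)/τ₀ = (16.2380·0.558247 − 0.519031·18.5) / 0.039216 = -0.537259/0.039216 ≈ -13.7.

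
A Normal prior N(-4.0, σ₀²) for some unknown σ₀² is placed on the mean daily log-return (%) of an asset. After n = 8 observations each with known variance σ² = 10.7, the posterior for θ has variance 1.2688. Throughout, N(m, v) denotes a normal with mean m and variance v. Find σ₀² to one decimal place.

For the Normal–Normal model with known σ², precisions add: τ_n = τ₀ + n/σ².
So 1/σ₀² = 1/1.2688 − 8/10.7 = 0.788146 − 0.747664 = 0.040482.
Hence σ₀² = 1/0.040482 ≈ 24.7.

σ₀² = 24.7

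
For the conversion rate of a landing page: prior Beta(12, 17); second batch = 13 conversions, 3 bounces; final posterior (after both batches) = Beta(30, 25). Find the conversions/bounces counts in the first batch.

Because Beta–binomial updating is additive in the counts, the combined data contributed (α_post−α_prior, β_post−β_prior) successes and failures.
Total across both batches: 30−12=18 conversions, 25−17=8 bounces.
Subtract the second batch: 18−13=5 conversions and 8−3=5 bounces.

5 conversions and 5 bounces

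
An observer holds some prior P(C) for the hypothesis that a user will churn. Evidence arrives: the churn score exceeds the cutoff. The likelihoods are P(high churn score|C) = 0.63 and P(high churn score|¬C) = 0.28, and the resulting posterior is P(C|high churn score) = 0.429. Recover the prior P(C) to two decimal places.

P(C) = 0.25

Bayes' rule in odds form gives O(C|E) = O(C)·[P(E|C)/P(E|¬C)], hence O(C) = O(C|E)/LR.
Posterior odds = 0.429/(1−0.429) = 0.7513. LR = 0.63/0.28 = 2.2500.
Prior odds = 0.7513/2.2500 = 0.3339, so P(C) = 0.3339/(1+0.3339) ≈ 0.25.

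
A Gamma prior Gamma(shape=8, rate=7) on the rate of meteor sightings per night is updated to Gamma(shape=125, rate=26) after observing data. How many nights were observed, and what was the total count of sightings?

n = 19 nights with total 117 sightings

Gamma–Poisson conjugacy: posterior shape = α + Σxᵢ, posterior rate = β + n.
Matching: Σxᵢ = 125 − 8 = 117 and n = 26 − 7 = 19.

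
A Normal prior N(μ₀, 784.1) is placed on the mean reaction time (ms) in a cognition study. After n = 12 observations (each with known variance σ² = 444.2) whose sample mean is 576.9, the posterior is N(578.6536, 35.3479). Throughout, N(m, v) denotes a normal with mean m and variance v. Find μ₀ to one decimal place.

The posterior mean is a precision-weighted average: μ_n = (τ₀μ₀ + τ_data·x̄)/(τ₀+τ_data), with τ₀=1/σ₀² and τ_data=n/σ².
Here τ₀ = 1/784.1 = 0.001275 and τ_data = 12/444.2 = 0.027015, so τ_n = 0.028290.
Rearranging for μ₀: μ₀ = (μ_n·τ_n − τ_data·x̄)/τ₀ = (578.6536·0.028290 − 0.027015·576.9) / 0.001275 = 0.785157/0.001275 ≈ 615.8.

μ₀ = 615.8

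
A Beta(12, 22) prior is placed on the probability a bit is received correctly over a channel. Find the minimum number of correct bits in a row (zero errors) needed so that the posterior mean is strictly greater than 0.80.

After k correct bits and 0 errors the posterior is Beta(12+k, 22), with mean (12+k)/(12+22+k).
Set (12+k)/(34+k) > 0.80 and solve: k > (0.80·34 − 12)/(1 − 0.80) = 76.000.
The smallest integer exceeding 76.000 is 77.

k = 77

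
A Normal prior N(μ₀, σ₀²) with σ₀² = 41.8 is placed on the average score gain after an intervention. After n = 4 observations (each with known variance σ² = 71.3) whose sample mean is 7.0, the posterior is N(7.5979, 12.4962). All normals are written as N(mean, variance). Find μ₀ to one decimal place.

μ₀ = 9.0

The posterior mean is a precision-weighted average: μ_n = (τ₀μ₀ + τ_data·x̄)/(τ₀+τ_data), with τ₀=1/σ₀² and τ_data=n/σ².
Here τ₀ = 1/41.8 = 0.023923 and τ_data = 4/71.3 = 0.056101, so τ_n = 0.080024.
Rearranging for μ₀: μ₀ = (μ_n·τ_n − τ_data·x̄)/τ₀ = (7.5979·0.080024 − 0.056101·7.0) / 0.023923 = 0.215307/0.023923 ≈ 9.0.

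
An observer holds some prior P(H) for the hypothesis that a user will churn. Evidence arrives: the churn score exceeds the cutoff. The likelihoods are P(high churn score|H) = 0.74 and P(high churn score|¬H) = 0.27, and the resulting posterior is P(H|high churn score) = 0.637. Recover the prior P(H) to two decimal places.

Bayes' rule in odds form gives O(H|E) = O(H)·[P(E|H)/P(E|¬H)], hence O(H) = O(H|E)/LR.
Posterior odds = 0.637/(1−0.637) = 1.7548. LR = 0.74/0.27 = 2.7407.
Prior odds = 1.7548/2.7407 = 0.6403, so P(H) = 0.6403/(1+0.6403) ≈ 0.39.

P(H) = 0.39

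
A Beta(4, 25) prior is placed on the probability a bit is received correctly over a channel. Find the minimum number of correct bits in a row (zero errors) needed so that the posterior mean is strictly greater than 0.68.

After k correct bits and 0 errors the posterior is Beta(4+k, 25), with mean (4+k)/(4+25+k).
Set (4+k)/(29+k) > 0.68 and solve: k > (0.68·29 − 4)/(1 − 0.68) = 49.125.
The smallest integer exceeding 49.125 is 50, and checking k=50: (54)/(79) = 0.6835 > 0.68.

k = 50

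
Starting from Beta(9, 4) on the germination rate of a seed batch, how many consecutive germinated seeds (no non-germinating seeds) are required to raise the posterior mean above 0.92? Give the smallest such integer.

k = 38

After k germinated seeds and 0 non-germinating seeds the posterior is Beta(9+k, 4), with mean (9+k)/(9+4+k).
Set (9+k)/(13+k) > 0.92 and solve: k > (0.92·13 − 9)/(1 − 0.92) = 37.000.
The smallest integer exceeding 37.000 is 38, and checking k=38: (47)/(51) = 0.9216 > 0.92.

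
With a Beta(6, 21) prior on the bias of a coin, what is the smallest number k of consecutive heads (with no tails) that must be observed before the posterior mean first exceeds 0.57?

After k heads and 0 tails the posterior is Beta(6+k, 21), with mean (6+k)/(6+21+k).
Set (6+k)/(27+k) > 0.57 and solve: k > (0.57·27 − 6)/(1 − 0.57) = 21.837.
The smallest integer exceeding 21.837 is 22, and checking k=22: (28)/(49) = 0.5714 > 0.57.

k = 22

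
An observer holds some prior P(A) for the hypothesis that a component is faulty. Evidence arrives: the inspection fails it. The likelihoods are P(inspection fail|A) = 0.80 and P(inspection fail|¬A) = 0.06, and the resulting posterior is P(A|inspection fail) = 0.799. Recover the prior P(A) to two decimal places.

P(A) = 0.23

Bayes' rule in odds form gives O(A|E) = O(A)·[P(E|A)/P(E|¬A)], hence O(A) = O(A|E)/LR.
Posterior odds = 0.799/(1−0.799) = 3.9751. LR = 0.80/0.06 = 13.3333.
Prior odds = 3.9751/13.3333 = 0.2981, so P(A) = 0.2981/(1+0.2981) ≈ 0.23.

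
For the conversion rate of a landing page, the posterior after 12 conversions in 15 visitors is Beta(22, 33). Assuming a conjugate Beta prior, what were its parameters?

Beta(10, 30)

Beta is conjugate to the binomial likelihood: posterior = Beta(a+s, b+f).
So a = 22 − 12 = 10 and b = 33 − 3 = 30.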